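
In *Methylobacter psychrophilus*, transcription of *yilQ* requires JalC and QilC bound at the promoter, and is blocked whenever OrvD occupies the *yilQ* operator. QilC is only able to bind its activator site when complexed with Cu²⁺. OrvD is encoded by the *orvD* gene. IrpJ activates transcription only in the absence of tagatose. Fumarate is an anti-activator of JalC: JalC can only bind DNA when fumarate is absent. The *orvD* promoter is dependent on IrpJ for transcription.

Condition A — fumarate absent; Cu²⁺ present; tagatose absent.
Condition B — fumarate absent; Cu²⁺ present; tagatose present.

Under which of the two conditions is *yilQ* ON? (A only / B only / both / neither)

Condition A:
Fumarate is absent, so JalC is active.
Cu²⁺ is present, so QilC is active.
Tagatose is absent, so IrpJ is active.
No repressor is bound and IrpJ is active, so *orvD* is transcribed.
So OrvD is produced and active.
With repressor OrvD bound, *yilQ* is not transcribed.
→ *yilQ* is OFF in A.
Condition B:
Fumarate is absent, so JalC is active.
Cu²⁺ is present, so QilC is active.
Tagatose is present, so IrpJ is inactive.
Required activator IrpJ is absent, so *orvD* is not transcribed.
So OrvD is not produced.
No repressor is bound and JalC and QilC are active, so *yilQ* is transcribed.
→ *yilQ* is ON in B.

B only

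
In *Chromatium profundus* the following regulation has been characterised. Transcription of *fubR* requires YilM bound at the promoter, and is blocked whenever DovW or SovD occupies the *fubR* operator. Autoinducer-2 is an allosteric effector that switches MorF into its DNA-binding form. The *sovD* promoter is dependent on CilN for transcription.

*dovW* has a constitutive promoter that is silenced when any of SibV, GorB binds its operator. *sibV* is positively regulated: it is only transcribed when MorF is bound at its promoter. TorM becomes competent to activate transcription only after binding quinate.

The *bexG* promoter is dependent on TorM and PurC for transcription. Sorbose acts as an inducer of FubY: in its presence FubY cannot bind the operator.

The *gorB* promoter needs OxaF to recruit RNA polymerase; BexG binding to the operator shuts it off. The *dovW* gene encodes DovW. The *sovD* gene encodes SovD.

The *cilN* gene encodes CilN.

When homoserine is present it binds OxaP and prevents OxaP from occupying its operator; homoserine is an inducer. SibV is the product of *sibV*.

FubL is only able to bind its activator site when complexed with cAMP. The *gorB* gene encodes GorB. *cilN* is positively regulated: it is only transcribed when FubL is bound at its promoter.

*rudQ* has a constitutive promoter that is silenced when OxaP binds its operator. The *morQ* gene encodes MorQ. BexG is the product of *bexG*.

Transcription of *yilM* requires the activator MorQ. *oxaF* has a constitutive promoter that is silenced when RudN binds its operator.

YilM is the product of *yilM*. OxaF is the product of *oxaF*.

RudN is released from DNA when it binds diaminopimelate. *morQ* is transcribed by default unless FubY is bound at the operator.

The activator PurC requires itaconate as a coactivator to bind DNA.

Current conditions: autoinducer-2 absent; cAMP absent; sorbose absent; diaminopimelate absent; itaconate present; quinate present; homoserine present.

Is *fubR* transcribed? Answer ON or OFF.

Sorbose is absent, so FubY is active.
With repressor FubY bound, *morQ* is not transcribed.
So MorQ is not produced.
Required activator MorQ is absent, so *yilM* is not transcribed.
So YilM is not produced.
Autoinducer-2 is absent, so MorF is inactive.
Required activator MorF is absent, so *sibV* is not transcribed.
So SibV is not produced.
Diaminopimelate is absent, so RudN is active.
With repressor RudN bound, *oxaF* is not transcribed.
So OxaF is not produced.
Quinate is present, so TorM is active.
Itaconate is present, so PurC is active.
No repressor is bound and TorM and PurC are active, so *bexG* is transcribed.
So BexG is produced and active.
With repressor BexG bound, *gorB* is not transcribed.
So GorB is not produced.
With no repressor bound, *dovW* is transcribed.
So DovW is produced and active.
cAMP is absent, so FubL is inactive.
Required activator FubL is absent, so *cilN* is not transcribed.
So CilN is not produced.
Required activator CilN is absent, so *sovD* is not transcribed.
So SovD is not produced.
With repressor DovW bound, *fubR* is not transcribed.

OFF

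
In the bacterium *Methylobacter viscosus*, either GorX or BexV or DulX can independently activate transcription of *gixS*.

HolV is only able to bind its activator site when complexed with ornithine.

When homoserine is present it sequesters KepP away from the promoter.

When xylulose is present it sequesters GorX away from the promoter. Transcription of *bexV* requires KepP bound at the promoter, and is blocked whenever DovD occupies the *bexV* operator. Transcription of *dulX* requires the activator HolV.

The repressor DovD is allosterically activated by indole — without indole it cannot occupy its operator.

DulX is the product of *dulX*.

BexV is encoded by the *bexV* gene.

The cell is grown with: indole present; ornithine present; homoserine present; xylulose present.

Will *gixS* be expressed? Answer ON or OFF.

Xylulose is present, so GorX is inactive.
Homoserine is present, so KepP is inactive.
Indole is present, so DovD is active.
With repressor DovD bound, *bexV* is not transcribed.
So BexV is not produced.
Ornithine is present, so HolV is active.
No repressor is bound and HolV is active, so *dulX* is transcribed.
So DulX is produced and active.
Activator DulX is present, so *gixS* is transcribed.

ON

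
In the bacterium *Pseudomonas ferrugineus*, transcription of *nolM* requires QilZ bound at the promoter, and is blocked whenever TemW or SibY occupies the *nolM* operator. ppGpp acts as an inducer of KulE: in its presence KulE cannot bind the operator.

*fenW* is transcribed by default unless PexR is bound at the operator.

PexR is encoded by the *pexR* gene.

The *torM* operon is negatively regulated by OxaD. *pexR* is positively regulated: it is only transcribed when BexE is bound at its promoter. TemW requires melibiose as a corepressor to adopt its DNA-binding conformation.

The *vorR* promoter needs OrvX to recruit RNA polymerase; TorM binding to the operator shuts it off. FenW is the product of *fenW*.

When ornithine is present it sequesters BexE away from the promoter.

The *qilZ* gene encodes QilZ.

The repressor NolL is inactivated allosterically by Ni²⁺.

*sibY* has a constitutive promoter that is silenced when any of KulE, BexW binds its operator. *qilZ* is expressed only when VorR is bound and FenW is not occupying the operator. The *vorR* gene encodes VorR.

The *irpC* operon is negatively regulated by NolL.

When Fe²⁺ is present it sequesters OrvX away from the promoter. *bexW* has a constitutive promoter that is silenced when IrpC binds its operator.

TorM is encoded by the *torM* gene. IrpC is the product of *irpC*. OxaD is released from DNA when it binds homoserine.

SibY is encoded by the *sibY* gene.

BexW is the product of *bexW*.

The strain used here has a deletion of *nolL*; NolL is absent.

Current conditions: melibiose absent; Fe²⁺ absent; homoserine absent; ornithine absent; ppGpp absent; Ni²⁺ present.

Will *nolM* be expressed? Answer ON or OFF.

ON

Melibiose is absent, so TemW is inactive.
ppGpp is absent, so KulE is active.
NolL is non-functional in this strain, so it has no effect.
With no repressor bound, *irpC* is transcribed.
So IrpC is produced and active.
With repressor IrpC bound, *bexW* is not transcribed.
So BexW is not produced.
With repressor KulE bound, *sibY* is not transcribed.
So SibY is not produced.
Ornithine is absent, so BexE is active.
No repressor is bound and BexE is active, so *pexR* is transcribed.
So PexR is produced and active.
With repressor PexR bound, *fenW* is not transcribed.
So FenW is not produced.
Homoserine is absent, so OxaD is active.
With repressor OxaD bound, *torM* is not transcribed.
So TorM is not produced.
Fe²⁺ is absent, so OrvX is active.
No repressor is bound and OrvX is active, so *vorR* is transcribed.
So VorR is produced and active.
No repressor is bound and VorR is active, so *qilZ* is transcribed.
So QilZ is produced and active.
No repressor is bound and QilZ is active, so *nolM* is transcribed.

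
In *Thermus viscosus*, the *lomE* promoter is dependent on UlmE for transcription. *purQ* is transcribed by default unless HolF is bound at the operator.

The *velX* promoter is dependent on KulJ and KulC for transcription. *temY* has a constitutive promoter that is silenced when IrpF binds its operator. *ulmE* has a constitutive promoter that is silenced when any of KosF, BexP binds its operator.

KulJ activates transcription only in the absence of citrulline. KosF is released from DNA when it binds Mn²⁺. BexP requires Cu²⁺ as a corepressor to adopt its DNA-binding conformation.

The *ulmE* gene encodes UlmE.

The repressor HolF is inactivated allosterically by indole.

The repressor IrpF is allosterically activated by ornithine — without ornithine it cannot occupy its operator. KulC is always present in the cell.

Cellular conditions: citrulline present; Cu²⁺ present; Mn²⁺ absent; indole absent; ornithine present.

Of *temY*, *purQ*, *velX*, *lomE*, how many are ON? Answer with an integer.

0

Ornithine is present, so IrpF is active.
With repressor IrpF bound, *temY* is not transcribed.
→ *temY* is OFF.
Indole is absent, so HolF is active.
With repressor HolF bound, *purQ* is not transcribed.
→ *purQ* is OFF.
Citrulline is present, so KulJ is inactive.
KulC is produced constitutively and is active.
Required activator KulJ is absent, so *velX* is not transcribed.
→ *velX* is OFF.
Mn²⁺ is absent, so KosF is active.
Cu²⁺ is present, so BexP is active.
With repressor KosF bound, *ulmE* is not transcribed.
So UlmE is not produced.
Required activator UlmE is absent, so *lomE* is not transcribed.
→ *lomE* is OFF.
0 of the 4 genes are transcribed.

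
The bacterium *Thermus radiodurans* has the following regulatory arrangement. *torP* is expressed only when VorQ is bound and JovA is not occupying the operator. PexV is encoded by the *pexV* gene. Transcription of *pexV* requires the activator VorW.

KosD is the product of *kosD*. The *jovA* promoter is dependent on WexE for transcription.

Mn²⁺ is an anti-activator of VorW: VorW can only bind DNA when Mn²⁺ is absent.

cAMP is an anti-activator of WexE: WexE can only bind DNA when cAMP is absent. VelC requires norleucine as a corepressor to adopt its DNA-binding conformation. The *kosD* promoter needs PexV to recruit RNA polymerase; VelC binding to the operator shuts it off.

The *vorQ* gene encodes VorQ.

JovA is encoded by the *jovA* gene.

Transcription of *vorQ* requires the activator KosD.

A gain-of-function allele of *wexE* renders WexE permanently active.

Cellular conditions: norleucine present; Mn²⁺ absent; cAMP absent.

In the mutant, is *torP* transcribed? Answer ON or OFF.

WexE is constitutively active in this strain.
No repressor is bound and WexE is active, so *jovA* is transcribed.
So JovA is produced and active.
Mn²⁺ is absent, so VorW is active.
No repressor is bound and VorW is active, so *pexV* is transcribed.
So PexV is produced and active.
Norleucine is present, so VelC is active.
With repressor VelC bound, *kosD* is not transcribed.
So KosD is not produced.
Required activator KosD is absent, so *vorQ* is not transcribed.
So VorQ is not produced.
With repressor JovA bound, *torP* is not transcribed.

OFF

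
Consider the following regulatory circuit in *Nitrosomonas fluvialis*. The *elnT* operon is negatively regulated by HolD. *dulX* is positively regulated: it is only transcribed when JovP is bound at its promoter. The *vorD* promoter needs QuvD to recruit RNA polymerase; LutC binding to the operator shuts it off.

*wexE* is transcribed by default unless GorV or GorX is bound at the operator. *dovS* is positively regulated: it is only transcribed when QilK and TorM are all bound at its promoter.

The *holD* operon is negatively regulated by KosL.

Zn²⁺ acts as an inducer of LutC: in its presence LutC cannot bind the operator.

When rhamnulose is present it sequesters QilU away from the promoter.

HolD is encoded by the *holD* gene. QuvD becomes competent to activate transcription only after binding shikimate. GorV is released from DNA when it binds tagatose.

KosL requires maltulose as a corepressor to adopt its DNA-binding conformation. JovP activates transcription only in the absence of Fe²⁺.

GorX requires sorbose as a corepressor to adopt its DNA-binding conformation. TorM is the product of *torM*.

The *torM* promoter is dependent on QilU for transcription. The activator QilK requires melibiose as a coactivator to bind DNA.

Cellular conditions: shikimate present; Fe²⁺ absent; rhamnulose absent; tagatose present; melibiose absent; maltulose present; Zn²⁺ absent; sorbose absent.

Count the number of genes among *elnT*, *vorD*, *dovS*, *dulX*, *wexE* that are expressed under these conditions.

3

Maltulose is present, so KosL is active.
With repressor KosL bound, *holD* is not transcribed.
So HolD is not produced.
With no repressor bound, *elnT* is transcribed.
→ *elnT* is ON.
Zn²⁺ is absent, so LutC is active.
Shikimate is present, so QuvD is active.
With repressor LutC bound, *vorD* is not transcribed.
→ *vorD* is OFF.
Melibiose is absent, so QilK is inactive.
Rhamnulose is absent, so QilU is active.
No repressor is bound and QilU is active, so *torM* is transcribed.
So TorM is produced and active.
Required activator QilK is absent, so *dovS* is not transcribed.
→ *dovS* is OFF.
Fe²⁺ is absent, so JovP is active.
No repressor is bound and JovP is active, so *dulX* is transcribed.
→ *dulX* is ON.
Tagatose is present, so GorV is inactive.
Sorbose is absent, so GorX is inactive.
With no repressor bound, *wexE* is transcribed.
→ *wexE* is ON.
3 of the 5 genes are transcribed.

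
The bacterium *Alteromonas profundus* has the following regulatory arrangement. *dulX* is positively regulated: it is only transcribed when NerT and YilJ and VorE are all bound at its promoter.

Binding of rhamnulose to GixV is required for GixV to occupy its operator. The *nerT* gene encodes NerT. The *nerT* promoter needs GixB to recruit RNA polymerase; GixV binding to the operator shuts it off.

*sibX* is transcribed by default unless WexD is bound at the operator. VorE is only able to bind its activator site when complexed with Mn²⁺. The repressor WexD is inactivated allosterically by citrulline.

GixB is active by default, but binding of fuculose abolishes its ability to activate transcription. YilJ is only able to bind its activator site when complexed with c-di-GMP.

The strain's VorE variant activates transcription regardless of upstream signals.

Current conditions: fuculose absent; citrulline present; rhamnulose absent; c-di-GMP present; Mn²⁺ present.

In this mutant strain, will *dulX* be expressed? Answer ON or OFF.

ON

Fuculose is absent, so GixB is active.
Rhamnulose is absent, so GixV is inactive.
No repressor is bound and GixB is active, so *nerT* is transcribed.
So NerT is produced and active.
c-di-GMP is present, so YilJ is active.
VorE is constitutively active in this strain.
No repressor is bound and NerT and YilJ and VorE are active, so *dulX* is transcribed.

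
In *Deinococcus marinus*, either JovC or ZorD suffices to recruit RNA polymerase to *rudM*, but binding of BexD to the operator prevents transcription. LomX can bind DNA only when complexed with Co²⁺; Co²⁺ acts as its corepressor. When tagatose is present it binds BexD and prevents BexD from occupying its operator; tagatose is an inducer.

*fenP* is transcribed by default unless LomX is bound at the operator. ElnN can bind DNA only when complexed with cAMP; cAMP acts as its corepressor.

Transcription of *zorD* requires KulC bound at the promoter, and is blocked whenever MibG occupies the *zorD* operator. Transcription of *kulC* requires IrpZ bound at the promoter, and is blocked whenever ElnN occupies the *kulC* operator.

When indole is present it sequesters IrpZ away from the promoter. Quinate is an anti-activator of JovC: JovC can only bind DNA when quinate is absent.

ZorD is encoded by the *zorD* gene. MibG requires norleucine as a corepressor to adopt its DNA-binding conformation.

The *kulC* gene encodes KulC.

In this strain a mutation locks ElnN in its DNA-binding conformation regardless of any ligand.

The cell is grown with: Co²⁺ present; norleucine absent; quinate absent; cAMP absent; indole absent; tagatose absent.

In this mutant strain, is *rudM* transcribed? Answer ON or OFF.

OFF

Quinate is absent, so JovC is active.
Tagatose is absent, so BexD is active.
Norleucine is absent, so MibG is inactive.
Indole is absent, so IrpZ is active.
ElnN is constitutively active in this strain.
With repressor ElnN bound, *kulC* is not transcribed.
So KulC is not produced.
Required activator KulC is absent, so *zorD* is not transcribed.
So ZorD is not produced.
With repressor BexD bound, *rudM* is not transcribed.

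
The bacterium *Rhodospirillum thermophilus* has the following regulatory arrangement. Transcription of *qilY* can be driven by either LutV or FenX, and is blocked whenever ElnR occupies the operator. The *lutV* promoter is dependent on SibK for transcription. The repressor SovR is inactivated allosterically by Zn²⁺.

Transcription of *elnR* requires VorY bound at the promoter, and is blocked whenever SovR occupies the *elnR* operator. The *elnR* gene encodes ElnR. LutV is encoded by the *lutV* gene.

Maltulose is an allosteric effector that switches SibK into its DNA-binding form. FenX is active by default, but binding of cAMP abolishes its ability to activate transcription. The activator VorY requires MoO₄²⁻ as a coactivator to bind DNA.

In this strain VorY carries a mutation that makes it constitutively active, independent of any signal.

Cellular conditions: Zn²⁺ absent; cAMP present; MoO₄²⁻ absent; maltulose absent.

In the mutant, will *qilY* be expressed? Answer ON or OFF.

Maltulose is absent, so SibK is inactive.
Required activator SibK is absent, so *lutV* is not transcribed.
So LutV is not produced.
cAMP is present, so FenX is inactive.
Zn²⁺ is absent, so SovR is active.
VorY is constitutively active in this strain.
With repressor SovR bound, *elnR* is not transcribed.
So ElnR is not produced.
No activator is available at the *qilY* promoter, so *qilY* is not transcribed.

OFF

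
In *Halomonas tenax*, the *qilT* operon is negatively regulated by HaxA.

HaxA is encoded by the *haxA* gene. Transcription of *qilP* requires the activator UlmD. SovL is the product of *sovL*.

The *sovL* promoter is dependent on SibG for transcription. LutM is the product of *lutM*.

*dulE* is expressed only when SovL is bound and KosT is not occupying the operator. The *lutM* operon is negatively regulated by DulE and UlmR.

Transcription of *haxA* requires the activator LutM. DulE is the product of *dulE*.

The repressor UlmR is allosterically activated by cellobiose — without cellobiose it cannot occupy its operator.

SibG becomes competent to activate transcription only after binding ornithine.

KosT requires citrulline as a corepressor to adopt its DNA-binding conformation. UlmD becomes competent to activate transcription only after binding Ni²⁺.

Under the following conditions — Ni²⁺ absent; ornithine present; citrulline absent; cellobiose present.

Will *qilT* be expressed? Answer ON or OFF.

ON

Ornithine is present, so SibG is active.
No repressor is bound and SibG is active, so *sovL* is transcribed.
So SovL is produced and active.
Citrulline is absent, so KosT is inactive.
No repressor is bound and SovL is active, so *dulE* is transcribed.
So DulE is produced and active.
Cellobiose is present, so UlmR is active.
With repressor DulE bound, *lutM* is not transcribed.
So LutM is not produced.
Required activator LutM is absent, so *haxA* is not transcribed.
So HaxA is not produced.
With no repressor bound, *qilT* is transcribed.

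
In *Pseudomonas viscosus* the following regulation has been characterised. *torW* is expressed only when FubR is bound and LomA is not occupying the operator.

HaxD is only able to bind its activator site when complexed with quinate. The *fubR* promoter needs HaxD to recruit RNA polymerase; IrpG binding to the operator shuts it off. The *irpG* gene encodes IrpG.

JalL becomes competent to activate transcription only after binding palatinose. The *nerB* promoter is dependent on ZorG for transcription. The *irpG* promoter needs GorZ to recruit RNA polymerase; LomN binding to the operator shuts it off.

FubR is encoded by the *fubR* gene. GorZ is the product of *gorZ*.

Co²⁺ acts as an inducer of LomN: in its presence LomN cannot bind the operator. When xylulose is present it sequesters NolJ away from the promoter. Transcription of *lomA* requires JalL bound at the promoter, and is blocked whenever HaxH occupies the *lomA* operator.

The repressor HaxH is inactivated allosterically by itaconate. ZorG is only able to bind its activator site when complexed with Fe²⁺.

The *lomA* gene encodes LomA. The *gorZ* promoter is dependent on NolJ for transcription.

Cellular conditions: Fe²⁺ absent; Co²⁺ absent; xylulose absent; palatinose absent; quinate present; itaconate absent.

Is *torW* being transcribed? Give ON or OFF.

ON

Palatinose is absent, so JalL is inactive.
Itaconate is absent, so HaxH is active.
With repressor HaxH bound, *lomA* is not transcribed.
So LomA is not produced.
Xylulose is absent, so NolJ is active.
No repressor is bound and NolJ is active, so *gorZ* is transcribed.
So GorZ is produced and active.
Co²⁺ is absent, so LomN is active.
With repressor LomN bound, *irpG* is not transcribed.
So IrpG is not produced.
Quinate is present, so HaxD is active.
No repressor is bound and HaxD is active, so *fubR* is transcribed.
So FubR is produced and active.
No repressor is bound and FubR is active, so *torW* is transcribed.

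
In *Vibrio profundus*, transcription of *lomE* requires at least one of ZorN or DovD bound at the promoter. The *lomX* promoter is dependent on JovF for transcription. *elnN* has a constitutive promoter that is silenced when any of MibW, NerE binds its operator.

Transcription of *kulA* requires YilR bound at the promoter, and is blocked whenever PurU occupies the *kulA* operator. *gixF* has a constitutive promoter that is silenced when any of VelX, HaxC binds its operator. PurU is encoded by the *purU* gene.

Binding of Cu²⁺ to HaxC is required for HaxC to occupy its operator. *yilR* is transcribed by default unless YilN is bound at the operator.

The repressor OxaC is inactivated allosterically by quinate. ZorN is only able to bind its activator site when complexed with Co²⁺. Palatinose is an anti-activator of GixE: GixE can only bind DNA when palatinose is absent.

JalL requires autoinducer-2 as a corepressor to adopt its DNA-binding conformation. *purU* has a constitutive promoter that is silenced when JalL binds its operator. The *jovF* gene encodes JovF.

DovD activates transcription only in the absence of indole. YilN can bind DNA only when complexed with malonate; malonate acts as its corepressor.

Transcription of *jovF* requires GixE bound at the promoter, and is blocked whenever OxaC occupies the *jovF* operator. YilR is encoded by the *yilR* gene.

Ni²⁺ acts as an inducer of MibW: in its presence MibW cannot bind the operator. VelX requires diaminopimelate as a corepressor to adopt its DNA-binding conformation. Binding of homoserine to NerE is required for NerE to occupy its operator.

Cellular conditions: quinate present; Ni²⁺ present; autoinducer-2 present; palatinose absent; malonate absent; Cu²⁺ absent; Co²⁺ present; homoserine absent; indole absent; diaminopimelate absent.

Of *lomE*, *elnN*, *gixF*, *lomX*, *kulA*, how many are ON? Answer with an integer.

5

Co²⁺ is present, so ZorN is active.
Indole is absent, so DovD is active.
Activator ZorN is present, so *lomE* is transcribed.
→ *lomE* is ON.
Ni²⁺ is present, so MibW is inactive.
Homoserine is absent, so NerE is inactive.
With no repressor bound, *elnN* is transcribed.
→ *elnN* is ON.
Diaminopimelate is absent, so VelX is inactive.
Cu²⁺ is absent, so HaxC is inactive.
With no repressor bound, *gixF* is transcribed.
→ *gixF* is ON.
Quinate is present, so OxaC is inactive.
Palatinose is absent, so GixE is active.
No repressor is bound and GixE is active, so *jovF* is transcribed.
So JovF is produced and active.
No repressor is bound and JovF is active, so *lomX* is transcribed.
→ *lomX* is ON.
Malonate is absent, so YilN is inactive.
With no repressor bound, *yilR* is transcribed.
So YilR is produced and active.
Autoinducer-2 is present, so JalL is active.
With repressor JalL bound, *purU* is not transcribed.
So PurU is not produced.
No repressor is bound and YilR is active, so *kulA* is transcribed.
→ *kulA* is ON.
5 of the 5 genes are transcribed.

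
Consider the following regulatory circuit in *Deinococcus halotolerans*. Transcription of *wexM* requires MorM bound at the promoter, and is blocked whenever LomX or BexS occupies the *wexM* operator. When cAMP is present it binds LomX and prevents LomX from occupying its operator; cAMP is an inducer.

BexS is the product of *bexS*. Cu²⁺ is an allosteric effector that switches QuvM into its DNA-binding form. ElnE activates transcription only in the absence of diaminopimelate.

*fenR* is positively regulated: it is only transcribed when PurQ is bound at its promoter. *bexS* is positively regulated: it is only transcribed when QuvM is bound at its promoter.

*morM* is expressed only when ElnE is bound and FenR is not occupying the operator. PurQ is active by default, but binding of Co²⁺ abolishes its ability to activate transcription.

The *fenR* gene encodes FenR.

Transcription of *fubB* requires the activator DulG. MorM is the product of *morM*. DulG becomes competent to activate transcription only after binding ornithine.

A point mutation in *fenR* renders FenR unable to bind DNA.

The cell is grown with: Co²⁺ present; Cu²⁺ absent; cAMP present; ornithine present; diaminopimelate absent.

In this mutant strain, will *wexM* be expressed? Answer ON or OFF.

ON

cAMP is present, so LomX is inactive.
FenR is non-functional in this strain, so it has no effect.
Diaminopimelate is absent, so ElnE is active.
No repressor is bound and ElnE is active, so *morM* is transcribed.
So MorM is produced and active.
Cu²⁺ is absent, so QuvM is inactive.
Required activator QuvM is absent, so *bexS* is not transcribed.
So BexS is not produced.
No repressor is bound and MorM is active, so *wexM* is transcribed.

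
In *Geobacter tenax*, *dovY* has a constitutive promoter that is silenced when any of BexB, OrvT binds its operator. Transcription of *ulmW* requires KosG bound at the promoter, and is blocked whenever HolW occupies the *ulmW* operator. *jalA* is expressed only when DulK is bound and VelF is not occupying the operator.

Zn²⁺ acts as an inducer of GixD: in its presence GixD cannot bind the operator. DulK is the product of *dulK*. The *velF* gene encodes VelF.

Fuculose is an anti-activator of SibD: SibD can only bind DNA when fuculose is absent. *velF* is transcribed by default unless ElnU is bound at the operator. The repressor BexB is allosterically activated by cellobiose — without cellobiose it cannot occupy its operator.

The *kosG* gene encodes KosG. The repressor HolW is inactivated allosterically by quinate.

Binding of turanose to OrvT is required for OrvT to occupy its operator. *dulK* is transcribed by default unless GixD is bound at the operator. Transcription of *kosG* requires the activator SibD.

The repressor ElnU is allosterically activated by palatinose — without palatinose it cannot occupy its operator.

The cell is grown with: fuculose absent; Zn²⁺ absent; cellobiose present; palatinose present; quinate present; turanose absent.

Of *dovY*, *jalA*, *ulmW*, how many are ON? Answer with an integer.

1

Cellobiose is present, so BexB is active.
Turanose is absent, so OrvT is inactive.
With repressor BexB bound, *dovY* is not transcribed.
→ *dovY* is OFF.
Palatinose is present, so ElnU is active.
With repressor ElnU bound, *velF* is not transcribed.
So VelF is not produced.
Zn²⁺ is absent, so GixD is active.
With repressor GixD bound, *dulK* is not transcribed.
So DulK is not produced.
Required activator DulK is absent, so *jalA* is not transcribed.
→ *jalA* is OFF.
Fuculose is absent, so SibD is active.
No repressor is bound and SibD is active, so *kosG* is transcribed.
So KosG is produced and active.
Quinate is present, so HolW is inactive.
No repressor is bound and KosG is active, so *ulmW* is transcribed.
→ *ulmW* is ON.
1 of the 3 genes is transcribed.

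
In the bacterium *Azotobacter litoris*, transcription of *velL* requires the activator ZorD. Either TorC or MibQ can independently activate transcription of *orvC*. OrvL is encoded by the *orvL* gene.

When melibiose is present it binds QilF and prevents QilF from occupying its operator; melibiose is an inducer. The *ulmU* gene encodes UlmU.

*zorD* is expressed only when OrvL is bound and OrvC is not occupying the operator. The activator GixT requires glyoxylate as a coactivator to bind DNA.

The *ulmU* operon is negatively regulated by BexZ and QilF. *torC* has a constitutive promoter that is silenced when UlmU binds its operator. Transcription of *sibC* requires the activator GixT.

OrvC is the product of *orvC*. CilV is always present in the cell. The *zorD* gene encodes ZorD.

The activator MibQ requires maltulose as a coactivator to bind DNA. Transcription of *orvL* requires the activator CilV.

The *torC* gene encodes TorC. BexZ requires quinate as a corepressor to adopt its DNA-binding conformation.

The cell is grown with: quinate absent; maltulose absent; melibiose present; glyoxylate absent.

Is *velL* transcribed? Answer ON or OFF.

Quinate is absent, so BexZ is inactive.
Melibiose is present, so QilF is inactive.
With no repressor bound, *ulmU* is transcribed.
So UlmU is produced and active.
With repressor UlmU bound, *torC* is not transcribed.
So TorC is not produced.
Maltulose is absent, so MibQ is inactive.
No activator is available at the *orvC* promoter, so *orvC* is not transcribed.
So OrvC is not produced.
CilV is produced constitutively and is active.
No repressor is bound and CilV is active, so *orvL* is transcribed.
So OrvL is produced and active.
No repressor is bound and OrvL is active, so *zorD* is transcribed.
So ZorD is produced and active.
No repressor is bound and ZorD is active, so *velL* is transcribed.

ON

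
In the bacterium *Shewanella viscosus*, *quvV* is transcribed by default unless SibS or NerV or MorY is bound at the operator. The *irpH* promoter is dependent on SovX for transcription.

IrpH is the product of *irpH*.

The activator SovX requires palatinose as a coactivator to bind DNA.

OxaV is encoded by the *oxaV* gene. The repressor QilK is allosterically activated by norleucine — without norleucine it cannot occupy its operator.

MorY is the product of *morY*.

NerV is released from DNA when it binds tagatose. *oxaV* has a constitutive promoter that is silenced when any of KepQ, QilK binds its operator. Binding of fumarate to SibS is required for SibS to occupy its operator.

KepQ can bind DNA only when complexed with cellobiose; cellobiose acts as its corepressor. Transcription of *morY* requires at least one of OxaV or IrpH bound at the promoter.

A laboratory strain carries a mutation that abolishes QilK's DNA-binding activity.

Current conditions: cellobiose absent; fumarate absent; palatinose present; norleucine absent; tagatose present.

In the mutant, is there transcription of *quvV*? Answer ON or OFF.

Fumarate is absent, so SibS is inactive.
Tagatose is present, so NerV is inactive.
Cellobiose is absent, so KepQ is inactive.
QilK is non-functional in this strain, so it has no effect.
With no repressor bound, *oxaV* is transcribed.
So OxaV is produced and active.
Palatinose is present, so SovX is active.
No repressor is bound and SovX is active, so *irpH* is transcribed.
So IrpH is produced and active.
Activator OxaV is present, so *morY* is transcribed.
So MorY is produced and active.
With repressor MorY bound, *quvV* is not transcribed.

OFF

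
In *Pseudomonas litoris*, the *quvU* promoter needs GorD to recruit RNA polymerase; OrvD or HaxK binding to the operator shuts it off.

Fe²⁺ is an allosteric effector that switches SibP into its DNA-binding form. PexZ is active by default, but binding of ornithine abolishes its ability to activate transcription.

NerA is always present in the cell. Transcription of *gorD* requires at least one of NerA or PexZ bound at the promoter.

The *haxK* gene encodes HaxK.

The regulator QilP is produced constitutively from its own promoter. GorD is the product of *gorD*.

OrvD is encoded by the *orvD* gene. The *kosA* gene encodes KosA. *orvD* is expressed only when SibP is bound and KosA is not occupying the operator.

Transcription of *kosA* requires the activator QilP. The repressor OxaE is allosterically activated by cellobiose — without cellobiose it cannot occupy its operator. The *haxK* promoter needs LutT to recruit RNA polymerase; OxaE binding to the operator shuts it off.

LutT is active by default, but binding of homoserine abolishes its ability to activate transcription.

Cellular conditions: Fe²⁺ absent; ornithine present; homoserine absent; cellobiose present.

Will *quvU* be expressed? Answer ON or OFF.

ON

QilP is produced constitutively and is active.
No repressor is bound and QilP is active, so *kosA* is transcribed.
So KosA is produced and active.
Fe²⁺ is absent, so SibP is inactive.
With repressor KosA bound, *orvD* is not transcribed.
So OrvD is not produced.
Cellobiose is present, so OxaE is active.
Homoserine is absent, so LutT is active.
With repressor OxaE bound, *haxK* is not transcribed.
So HaxK is not produced.
NerA is produced constitutively and is active.
Ornithine is present, so PexZ is inactive.
Activator NerA is present, so *gorD* is transcribed.
So GorD is produced and active.
No repressor is bound and GorD is active, so *quvU* is transcribed.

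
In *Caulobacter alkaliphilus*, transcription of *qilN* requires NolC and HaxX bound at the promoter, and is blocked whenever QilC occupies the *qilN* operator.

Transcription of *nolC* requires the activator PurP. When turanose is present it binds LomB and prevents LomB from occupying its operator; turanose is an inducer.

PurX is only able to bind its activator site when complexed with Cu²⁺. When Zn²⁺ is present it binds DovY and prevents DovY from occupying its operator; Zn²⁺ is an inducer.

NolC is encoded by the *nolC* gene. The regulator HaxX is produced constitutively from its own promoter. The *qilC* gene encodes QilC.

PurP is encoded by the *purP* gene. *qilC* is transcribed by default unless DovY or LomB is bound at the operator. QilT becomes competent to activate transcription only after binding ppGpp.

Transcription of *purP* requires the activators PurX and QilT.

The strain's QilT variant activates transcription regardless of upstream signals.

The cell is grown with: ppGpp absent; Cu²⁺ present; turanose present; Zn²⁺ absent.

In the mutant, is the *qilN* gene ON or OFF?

ON

Cu²⁺ is present, so PurX is active.
QilT is constitutively active in this strain.
No repressor is bound and PurX and QilT are active, so *purP* is transcribed.
So PurP is produced and active.
No repressor is bound and PurP is active, so *nolC* is transcribed.
So NolC is produced and active.
Zn²⁺ is absent, so DovY is active.
Turanose is present, so LomB is inactive.
With repressor DovY bound, *qilC* is not transcribed.
So QilC is not produced.
HaxX is produced constitutively and is active.
No repressor is bound and NolC and HaxX are active, so *qilN* is transcribed.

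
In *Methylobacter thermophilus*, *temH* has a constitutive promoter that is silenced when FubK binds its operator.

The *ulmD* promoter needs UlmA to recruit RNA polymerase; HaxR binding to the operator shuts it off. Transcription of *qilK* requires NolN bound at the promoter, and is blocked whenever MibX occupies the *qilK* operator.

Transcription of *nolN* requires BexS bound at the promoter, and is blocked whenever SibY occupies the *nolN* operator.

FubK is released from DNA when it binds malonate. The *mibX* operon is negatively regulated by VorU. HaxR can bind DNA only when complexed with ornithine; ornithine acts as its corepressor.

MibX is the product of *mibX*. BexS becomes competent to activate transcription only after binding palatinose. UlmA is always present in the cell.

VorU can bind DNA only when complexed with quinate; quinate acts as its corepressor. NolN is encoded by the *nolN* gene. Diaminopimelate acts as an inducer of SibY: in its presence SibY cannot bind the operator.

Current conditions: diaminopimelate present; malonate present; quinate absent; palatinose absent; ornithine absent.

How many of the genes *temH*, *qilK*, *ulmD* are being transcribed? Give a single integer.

Malonate is present, so FubK is inactive.
With no repressor bound, *temH* is transcribed.
→ *temH* is ON.
Palatinose is absent, so BexS is inactive.
Diaminopimelate is present, so SibY is inactive.
Required activator BexS is absent, so *nolN* is not transcribed.
So NolN is not produced.
Quinate is absent, so VorU is inactive.
With no repressor bound, *mibX* is transcribed.
So MibX is produced and active.
With repressor MibX bound, *qilK* is not transcribed.
→ *qilK* is OFF.
Ornithine is absent, so HaxR is inactive.
UlmA is produced constitutively and is active.
No repressor is bound and UlmA is active, so *ulmD* is transcribed.
→ *ulmD* is ON.
2 of the 3 genes are transcribed.

2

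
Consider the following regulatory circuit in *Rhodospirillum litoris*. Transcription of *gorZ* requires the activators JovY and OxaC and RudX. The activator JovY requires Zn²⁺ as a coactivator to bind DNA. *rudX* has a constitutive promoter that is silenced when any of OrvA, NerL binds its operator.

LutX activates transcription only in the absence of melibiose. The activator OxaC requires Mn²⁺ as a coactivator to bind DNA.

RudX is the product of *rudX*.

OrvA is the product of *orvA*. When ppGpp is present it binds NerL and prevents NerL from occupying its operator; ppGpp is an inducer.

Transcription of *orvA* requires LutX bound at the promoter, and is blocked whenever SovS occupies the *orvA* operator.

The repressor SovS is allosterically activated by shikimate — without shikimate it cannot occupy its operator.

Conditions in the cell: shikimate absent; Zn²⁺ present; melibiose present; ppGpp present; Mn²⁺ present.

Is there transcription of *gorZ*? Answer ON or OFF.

Zn²⁺ is present, so JovY is active.
Mn²⁺ is present, so OxaC is active.
Melibiose is present, so LutX is inactive.
Shikimate is absent, so SovS is inactive.
Required activator LutX is absent, so *orvA* is not transcribed.
So OrvA is not produced.
ppGpp is present, so NerL is inactive.
With no repressor bound, *rudX* is transcribed.
So RudX is produced and active.
No repressor is bound and JovY and OxaC and RudX are active, so *gorZ* is transcribed.

ON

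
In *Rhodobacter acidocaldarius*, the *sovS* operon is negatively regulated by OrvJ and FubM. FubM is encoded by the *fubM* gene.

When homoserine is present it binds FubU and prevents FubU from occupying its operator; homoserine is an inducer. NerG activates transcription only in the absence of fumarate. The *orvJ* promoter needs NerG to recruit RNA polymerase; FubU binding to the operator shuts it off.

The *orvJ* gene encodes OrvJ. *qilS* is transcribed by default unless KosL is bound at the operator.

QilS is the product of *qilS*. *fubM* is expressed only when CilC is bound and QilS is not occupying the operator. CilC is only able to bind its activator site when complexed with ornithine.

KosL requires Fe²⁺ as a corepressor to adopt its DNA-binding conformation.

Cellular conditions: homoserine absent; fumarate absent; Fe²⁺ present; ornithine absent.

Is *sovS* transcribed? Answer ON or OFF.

ON

Fumarate is absent, so NerG is active.
Homoserine is absent, so FubU is active.
With repressor FubU bound, *orvJ* is not transcribed.
So OrvJ is not produced.
Ornithine is absent, so CilC is inactive.
Fe²⁺ is present, so KosL is active.
With repressor KosL bound, *qilS* is not transcribed.
So QilS is not produced.
Required activator CilC is absent, so *fubM* is not transcribed.
So FubM is not produced.
With no repressor bound, *sovS* is transcribed.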